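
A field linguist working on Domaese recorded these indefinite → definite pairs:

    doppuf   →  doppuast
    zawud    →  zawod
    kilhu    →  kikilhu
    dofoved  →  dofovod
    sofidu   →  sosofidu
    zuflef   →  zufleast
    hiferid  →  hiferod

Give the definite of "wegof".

"wegof" ends in -f. The stems ending in -f (doppuf → doppuast, zuflef → zufleast) drop the final letter and add -ast.
So wegof → wegoast.

wegoast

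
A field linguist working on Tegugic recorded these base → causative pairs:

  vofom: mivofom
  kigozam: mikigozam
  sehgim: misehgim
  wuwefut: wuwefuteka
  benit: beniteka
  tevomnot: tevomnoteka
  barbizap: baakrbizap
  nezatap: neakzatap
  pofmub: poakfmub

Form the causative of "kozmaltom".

sehgim and benit both have last vowel 'i' yet inflect differently (misehgim, beniteka), so the last vowel is not what conditions the rule; the final letter is.
"kozmaltom" ends in -m. The stems ending in -m (vofom → mivofom, kigozam → mikigozam, sehgim → misehgim) add the prefix mi-.
So kozmaltom → mikozmaltom.

mikozmaltom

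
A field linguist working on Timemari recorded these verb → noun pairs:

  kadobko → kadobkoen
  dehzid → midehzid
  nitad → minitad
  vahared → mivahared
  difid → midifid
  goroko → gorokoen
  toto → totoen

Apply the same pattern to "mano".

"mano" ends in -o. The stems ending in -o (goroko → gorokoen, toto → totoen, kadobko → kadobkoen) add -en.
The other pattern: stems ending in -d add the prefix mi-.
So mano → manoen.

manoen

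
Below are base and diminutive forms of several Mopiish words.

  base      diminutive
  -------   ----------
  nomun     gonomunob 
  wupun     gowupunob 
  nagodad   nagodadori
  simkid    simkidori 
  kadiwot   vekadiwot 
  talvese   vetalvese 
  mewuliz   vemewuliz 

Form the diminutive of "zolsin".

"zolsin" ends in -n. The stems ending in -n (nomun → gonomunob, wupun → gowupunob) add go- … -ob around the stem.
So zolsin → gozolsinob.

gozolsinob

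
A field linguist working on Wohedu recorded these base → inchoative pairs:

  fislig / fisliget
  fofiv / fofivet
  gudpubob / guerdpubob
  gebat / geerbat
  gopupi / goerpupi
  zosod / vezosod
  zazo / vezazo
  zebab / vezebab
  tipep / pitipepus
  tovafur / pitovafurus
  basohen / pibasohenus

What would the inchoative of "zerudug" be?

"zerudug" begins with z-. The stems beginning with z- (zosod → vezosod, zazo → vezazo, zebab → vezebab) add the prefix ve-.
So zerudug → vezerudug.

vezerudug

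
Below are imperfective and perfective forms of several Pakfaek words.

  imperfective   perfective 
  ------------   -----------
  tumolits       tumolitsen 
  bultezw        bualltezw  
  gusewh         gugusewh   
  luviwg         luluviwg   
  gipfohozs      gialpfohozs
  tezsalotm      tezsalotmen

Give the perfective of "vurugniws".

vuvurugniws

gipfohozs and tumolits both end in -s yet inflect differently (gialpfohozs, tumolitsen), so the final letter is not what conditions the rule; the second-to-last letter is.
"vurugniws" has second-to-last letter 'w'. The stems whose second-to-last letter is 'w' (luviwg → luluviwg, gusewh → gugusewh) repeat the first consonant+vowel as a prefix.
So vurugniws → vuvurugniws.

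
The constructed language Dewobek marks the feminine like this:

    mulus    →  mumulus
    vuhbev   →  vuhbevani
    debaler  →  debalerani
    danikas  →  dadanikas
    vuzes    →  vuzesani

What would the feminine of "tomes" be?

tomesani

"tomes" has last vowel 'e'. The stems whose last vowel is 'e' (vuzes → vuzesani, debaler → debalerani, vuhbev → vuhbevani) add -ani.
So tomes → tomesani.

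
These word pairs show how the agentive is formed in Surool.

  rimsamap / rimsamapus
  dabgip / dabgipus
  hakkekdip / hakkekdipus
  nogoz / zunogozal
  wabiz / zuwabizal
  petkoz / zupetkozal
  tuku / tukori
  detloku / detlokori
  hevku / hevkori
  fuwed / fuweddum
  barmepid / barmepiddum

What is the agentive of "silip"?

dabgip and wabiz both have last vowel 'i' yet inflect differently (dabgipus, zuwabizal), so the last vowel is not what conditions the rule; the final letter is.
"silip" ends in -p. The stems ending in -p (rimsamap → rimsamapus, dabgip → dabgipus, hakkekdip → hakkekdipus) add -us.
So silip → silipus.

silipus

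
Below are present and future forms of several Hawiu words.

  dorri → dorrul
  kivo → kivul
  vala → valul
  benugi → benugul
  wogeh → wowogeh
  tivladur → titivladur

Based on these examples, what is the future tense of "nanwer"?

dorri and wogeh both have 2 vowels yet inflect differently (dorrul, wowogeh), so the number of vowels is not what conditions the rule; whether the stem ends in a vowel or a consonant is.
"nanwer" ends in a consonant. The stems ending in a consonant (wogeh → wowogeh, tivladur → titivladur) repeat the first consonant+vowel as a prefix.
The other pattern: stems ending in a vowel drop the final letter and add -ul.
So nanwer → nananwer.

nananwer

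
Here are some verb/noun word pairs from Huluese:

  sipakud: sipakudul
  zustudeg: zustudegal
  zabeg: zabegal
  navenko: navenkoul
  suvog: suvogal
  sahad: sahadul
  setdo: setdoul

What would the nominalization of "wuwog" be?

wuwogal

suvog and setdo both have last vowel 'o' yet inflect differently (suvogal, setdoul), so the last vowel is not what conditions the rule; the final letter is.
"wuwog" ends in -g. The stems ending in -g (zabeg → zabegal, suvog → suvogal, zustudeg → zustudegal) add -al.
The other pattern: stems ending in -d or -o add -ul.
So wuwog → wuwogal.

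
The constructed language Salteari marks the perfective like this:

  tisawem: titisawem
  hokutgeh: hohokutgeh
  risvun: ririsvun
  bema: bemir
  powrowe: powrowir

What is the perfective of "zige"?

tisawem and powrowe both have last vowel 'e' yet inflect differently (titisawem, powrowir), so the last vowel is not what conditions the rule; whether the stem ends in a vowel or a consonant is.
"zige" ends in a vowel. The stems ending in a vowel (bema → bemir, powrowe → powrowir) drop the final letter and add -ir.
The other pattern: stems ending in a consonant repeat the first consonant+vowel as a prefix.
So zige → zigir.

zigir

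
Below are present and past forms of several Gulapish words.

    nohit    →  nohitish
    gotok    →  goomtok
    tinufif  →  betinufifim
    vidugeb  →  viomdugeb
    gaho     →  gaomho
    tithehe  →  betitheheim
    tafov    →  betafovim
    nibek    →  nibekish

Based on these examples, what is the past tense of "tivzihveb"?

"tivzihveb" begins with t-. The stems beginning with t- (tithehe → betitheheim, tafov → betafovim, tinufif → betinufifim) add be- … -im around the stem.
So tivzihveb → betivzihvebim.

betivzihvebim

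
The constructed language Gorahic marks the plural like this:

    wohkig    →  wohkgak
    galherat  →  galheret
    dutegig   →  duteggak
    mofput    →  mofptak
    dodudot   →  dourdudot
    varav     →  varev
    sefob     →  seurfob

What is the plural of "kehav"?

kehev

galherat and dodudot both end in -t yet inflect differently (galheret, dourdudot), so the final letter is not what conditions the rule; the last vowel is.
"kehav" has last vowel 'a'. The stems whose last vowel is 'a' (varav → varev, galherat → galheret) change the last vowel to 'e'.
The other patterns: stems whose last vowel is 'o' insert -ur- after the first vowel; stems whose last vowel is 'i' or 'u' delete the last vowel and add -ak.
So kehav → kehev.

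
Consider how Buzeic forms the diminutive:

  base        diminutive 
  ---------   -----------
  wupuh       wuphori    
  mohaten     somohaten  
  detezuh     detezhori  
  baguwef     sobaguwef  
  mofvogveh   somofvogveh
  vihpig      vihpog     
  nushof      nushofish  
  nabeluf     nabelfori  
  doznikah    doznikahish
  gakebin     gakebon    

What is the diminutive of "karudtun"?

nushof and nabeluf both end in -f yet inflect differently (nushofish, nabelfori), so the final letter is not what conditions the rule; the last vowel is.
"karudtun" has last vowel 'u'. The stems whose last vowel is 'u' (nabeluf → nabelfori, wupuh → wuphori, detezuh → detezhori) delete the last vowel and add -ori.
The other patterns: stems whose last vowel is 'a' or 'o' add -ish; stems whose last vowel is 'i' change the last vowel to 'o'; stems whose last vowel is 'e' add the prefix so-.
So karudtun → karudtnori.

karudtnori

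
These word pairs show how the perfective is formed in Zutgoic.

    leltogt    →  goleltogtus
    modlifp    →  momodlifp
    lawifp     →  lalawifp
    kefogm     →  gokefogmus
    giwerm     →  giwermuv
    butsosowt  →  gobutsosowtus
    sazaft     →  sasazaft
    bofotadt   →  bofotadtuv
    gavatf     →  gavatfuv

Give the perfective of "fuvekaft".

fufuvekaft

sazaft and leltogt both end in -t yet inflect differently (sasazaft, goleltogtus), so the final letter is not what conditions the rule; the second-to-last letter is.
"fuvekaft" has second-to-last letter 'f'. The stems whose second-to-last letter is 'f' (sazaft → sasazaft, lawifp → lalawifp, modlifp → momodlifp) repeat the first consonant+vowel as a prefix.
The other patterns: stems whose second-to-last letter is 'g' or 'w' add go- … -us around the stem; stems whose second-to-last letter is 'd', 'r' or 't' add -uv.
So fuvekaft → fufuvekaft.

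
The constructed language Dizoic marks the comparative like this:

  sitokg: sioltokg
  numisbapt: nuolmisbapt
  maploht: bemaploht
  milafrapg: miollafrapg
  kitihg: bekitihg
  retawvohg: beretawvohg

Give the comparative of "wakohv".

"wakohv" has second-to-last letter 'h'. The stems whose second-to-last letter is 'h' (retawvohg → beretawvohg, maploht → bemaploht, kitihg → bekitihg) add the prefix be-.
The other pattern: stems whose second-to-last letter is 'k' or 'p' insert -ol- after the first vowel.
So wakohv → bewakohv.

bewakohv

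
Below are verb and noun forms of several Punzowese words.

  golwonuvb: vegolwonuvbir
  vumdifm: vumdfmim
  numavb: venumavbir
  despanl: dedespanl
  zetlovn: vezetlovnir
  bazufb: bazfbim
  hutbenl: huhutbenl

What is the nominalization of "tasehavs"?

"tasehavs" has second-to-last letter 'v'. The stems whose second-to-last letter is 'v' (golwonuvb → vegolwonuvbir, numavb → venumavbir, zetlovn → vezetlovnir) add ve- … -ir around the stem.
So tasehavs → vetasehavsir.

vetasehavsir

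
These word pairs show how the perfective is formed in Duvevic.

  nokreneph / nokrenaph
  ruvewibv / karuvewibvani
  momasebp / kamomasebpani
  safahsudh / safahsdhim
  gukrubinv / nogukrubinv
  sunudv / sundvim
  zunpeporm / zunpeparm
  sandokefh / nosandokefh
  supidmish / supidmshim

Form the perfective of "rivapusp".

gukrubinv and ruvewibv both end in -v yet inflect differently (nogukrubinv, karuvewibvani), so the final letter is not what conditions the rule; the second-to-last letter is.
"rivapusp" has second-to-last letter 's'. The one such stem in the data (supidmish → supidmshim) deletes the last vowel and adds -im (as do sunudv, safahsudh), so the same rule applies.
The other patterns: stems whose second-to-last letter is 'f' or 'n' add the prefix no-; stems whose second-to-last letter is 'b' add ka- … -ani around the stem; stems whose second-to-last letter is 'p' or 'r' change the last vowel to 'a'.
So rivapusp → rivapspim.

rivapspim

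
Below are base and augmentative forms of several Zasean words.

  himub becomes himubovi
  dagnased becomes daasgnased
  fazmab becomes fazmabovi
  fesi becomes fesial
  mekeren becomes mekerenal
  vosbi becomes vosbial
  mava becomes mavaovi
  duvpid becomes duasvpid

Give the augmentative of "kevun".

kevunal

mekeren and dagnased both have last vowel 'e' yet inflect differently (mekerenal, daasgnased), so the last vowel is not what conditions the rule; the final letter is.
"kevun" ends in -n. The one such stem in the data (mekeren → mekerenal) adds -al, so the same rule applies.
So kevun → kevunal.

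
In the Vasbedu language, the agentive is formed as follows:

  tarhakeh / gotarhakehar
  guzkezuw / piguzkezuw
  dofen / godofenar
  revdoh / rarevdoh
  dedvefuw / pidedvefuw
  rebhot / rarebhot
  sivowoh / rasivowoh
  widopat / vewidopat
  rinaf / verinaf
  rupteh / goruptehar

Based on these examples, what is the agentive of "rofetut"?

pirofetut

"rofetut" has last vowel 'u'. The stems whose last vowel is 'u' (guzkezuw → piguzkezuw, dedvefuw → pidedvefuw) add the prefix pi-.
So rofetut → pirofetut.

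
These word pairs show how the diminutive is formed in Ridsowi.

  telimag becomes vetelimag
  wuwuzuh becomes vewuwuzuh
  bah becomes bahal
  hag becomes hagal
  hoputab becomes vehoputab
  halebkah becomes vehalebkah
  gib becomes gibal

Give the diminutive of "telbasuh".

hag and telimag both end in -g yet inflect differently (hagal, vetelimag), so the final letter is not what conditions the rule; the number of vowels is.
"telbasuh" has 3 vowels. The stems with 3 vowels (telimag → vetelimag, halebkah → vehalebkah, wuwuzuh → vewuwuzuh) add the prefix ve-.
So telbasuh → vetelbasuh.

vetelbasuh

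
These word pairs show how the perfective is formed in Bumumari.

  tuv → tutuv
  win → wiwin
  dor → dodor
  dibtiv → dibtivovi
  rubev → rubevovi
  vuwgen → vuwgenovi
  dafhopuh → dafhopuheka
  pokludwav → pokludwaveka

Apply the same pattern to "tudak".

tuv and dibtiv both end in -v yet inflect differently (tutuv, dibtivovi), so the final letter is not what conditions the rule; the number of vowels is.
"tudak" has 2 vowels. The stems with 2 vowels (dibtiv → dibtivovi, rubev → rubevovi, vuwgen → vuwgenovi) add -ovi.
The other patterns: stems with 1 vowel repeat the first consonant+vowel as a prefix; stems with 3 vowels add -eka.
So tudak → tudakovi.

tudakovi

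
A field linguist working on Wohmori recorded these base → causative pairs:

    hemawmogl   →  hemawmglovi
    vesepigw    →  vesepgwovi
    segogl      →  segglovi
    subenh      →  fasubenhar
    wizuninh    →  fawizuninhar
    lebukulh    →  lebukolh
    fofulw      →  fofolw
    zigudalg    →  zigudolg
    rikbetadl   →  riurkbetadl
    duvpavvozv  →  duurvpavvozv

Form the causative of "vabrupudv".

subenh and lebukulh both end in -h yet inflect differently (fasubenhar, lebukolh), so the final letter is not what conditions the rule; the second-to-last letter is.
"vabrupudv" has second-to-last letter 'd'. The one such stem in the data (rikbetadl → riurkbetadl) inserts -ur- after the first vowel (as does duvpavvozv), so the same rule applies.
The other patterns: stems whose second-to-last letter is 'g' delete the last vowel and add -ovi; stems whose second-to-last letter is 'n' add fa- … -ar around the stem; stems whose second-to-last letter is 'l' change the last vowel to 'o'.
So vabrupudv → vaurbrupudv.

vaurbrupudv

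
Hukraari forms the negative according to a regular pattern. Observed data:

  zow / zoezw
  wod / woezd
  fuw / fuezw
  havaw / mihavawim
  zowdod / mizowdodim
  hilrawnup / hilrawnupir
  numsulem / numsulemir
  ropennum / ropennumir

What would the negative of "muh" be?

muezh

zow and havaw both end in -w yet inflect differently (zoezw, mihavawim), so the final letter is not what conditions the rule; the number of vowels is.
"muh" has 1 vowel. The stems with 1 vowel (zow → zoezw, wod → woezd, fuw → fuezw) insert -ez- after the first vowel.
The other patterns: stems with 2 vowels add mi- … -im around the stem; stems with 3 vowels add -ir.
So muh → muezh.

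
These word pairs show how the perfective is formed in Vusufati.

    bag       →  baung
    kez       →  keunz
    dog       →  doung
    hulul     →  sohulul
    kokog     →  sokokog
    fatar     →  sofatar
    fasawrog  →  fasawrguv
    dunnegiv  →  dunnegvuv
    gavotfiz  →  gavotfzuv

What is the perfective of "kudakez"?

kudakzuv

bag and kokog both end in -g yet inflect differently (baung, sokokog), so the final letter is not what conditions the rule; the number of vowels is.
"kudakez" has 3 vowels. The stems with 3 vowels (fasawrog → fasawrguv, dunnegiv → dunnegvuv, gavotfiz → gavotfzuv) delete the last vowel and add -uv.
So kudakez → kudakzuv.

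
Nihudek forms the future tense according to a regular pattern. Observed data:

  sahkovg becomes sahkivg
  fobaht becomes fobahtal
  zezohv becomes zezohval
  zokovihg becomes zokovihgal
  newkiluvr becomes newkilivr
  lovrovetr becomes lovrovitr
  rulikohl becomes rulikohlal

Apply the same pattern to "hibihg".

hibihgal

sahkovg and zokovihg both end in -g yet inflect differently (sahkivg, zokovihgal), so the final letter is not what conditions the rule; the second-to-last letter is.
"hibihg" has second-to-last letter 'h'. The stems whose second-to-last letter is 'h' (zokovihg → zokovihgal, rulikohl → rulikohlal, zezohv → zezohval) add -al.
So hibihg → hibihgal.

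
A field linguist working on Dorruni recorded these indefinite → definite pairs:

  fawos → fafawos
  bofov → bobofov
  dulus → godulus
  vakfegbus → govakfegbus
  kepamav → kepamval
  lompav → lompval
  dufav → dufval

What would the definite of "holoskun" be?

"holoskun" has last vowel 'u'. The stems whose last vowel is 'u' (dulus → godulus, vakfegbus → govakfegbus) add the prefix go-.
So holoskun → goholoskun.

goholoskun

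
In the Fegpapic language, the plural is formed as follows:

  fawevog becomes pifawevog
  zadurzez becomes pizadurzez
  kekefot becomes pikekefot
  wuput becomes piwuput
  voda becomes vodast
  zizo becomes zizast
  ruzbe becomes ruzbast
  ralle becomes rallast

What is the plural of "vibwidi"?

vibwidast

fawevog and zizo both have last vowel 'o' yet inflect differently (pifawevog, zizast), so the last vowel is not what conditions the rule; whether the stem ends in a vowel or a consonant is.
"vibwidi" ends in a vowel. The stems ending in a vowel (voda → vodast, zizo → zizast, ruzbe → ruzbast) drop the final letter and add -ast.
So vibwidi → vibwidast.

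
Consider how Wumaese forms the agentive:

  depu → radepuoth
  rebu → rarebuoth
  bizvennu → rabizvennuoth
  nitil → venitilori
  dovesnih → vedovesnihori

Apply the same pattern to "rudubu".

rarudubuoth

depu and dovesnih both begin with d- yet inflect differently (radepuoth, vedovesnihori), so the first letter is not what conditions the rule; the final letter is.
"rudubu" ends in -u. The stems ending in -u (depu → radepuoth, rebu → rarebuoth, bizvennu → rabizvennuoth) add ra- … -oth around the stem.
The other pattern: stems ending in -h or -l add ve- … -ori around the stem.
So rudubu → rarudubuoth.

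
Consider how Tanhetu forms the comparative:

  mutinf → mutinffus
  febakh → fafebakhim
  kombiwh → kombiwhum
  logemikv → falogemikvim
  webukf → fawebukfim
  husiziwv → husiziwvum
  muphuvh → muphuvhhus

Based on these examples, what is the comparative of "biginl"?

kombiwh and febakh both end in -h yet inflect differently (kombiwhum, fafebakhim), so the final letter is not what conditions the rule; the second-to-last letter is.
"biginl" has second-to-last letter 'n'. The one such stem in the data (mutinf → mutinffus) doubles the final consonant and adds -us (as does muphuvh), so the same rule applies.
So biginl → biginllus.

biginllus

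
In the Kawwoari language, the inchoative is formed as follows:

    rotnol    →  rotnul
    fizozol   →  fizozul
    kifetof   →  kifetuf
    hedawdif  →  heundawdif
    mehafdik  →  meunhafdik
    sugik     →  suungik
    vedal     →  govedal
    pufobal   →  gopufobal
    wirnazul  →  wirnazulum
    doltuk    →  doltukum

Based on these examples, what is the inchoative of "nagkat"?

"nagkat" has last vowel 'a'. The stems whose last vowel is 'a' (vedal → govedal, pufobal → gopufobal) add the prefix go-.
The other patterns: stems whose last vowel is 'o' change the last vowel to 'u'; stems whose last vowel is 'i' insert -un- after the first vowel; stems whose last vowel is 'u' add -um.
So nagkat → gonagkat.

gonagkat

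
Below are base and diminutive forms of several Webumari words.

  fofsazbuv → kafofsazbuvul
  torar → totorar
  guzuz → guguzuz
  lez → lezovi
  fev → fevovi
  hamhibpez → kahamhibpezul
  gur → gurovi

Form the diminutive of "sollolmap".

kasollolmapul

gur and torar both end in -r yet inflect differently (gurovi, totorar), so the final letter is not what conditions the rule; the number of vowels is.
"sollolmap" has 3 vowels. The stems with 3 vowels (fofsazbuv → kafofsazbuvul, hamhibpez → kahamhibpezul) add ka- … -ul around the stem.
The other patterns: stems with 1 vowel add -ovi; stems with 2 vowels repeat the first consonant+vowel as a prefix.
So sollolmap → kasollolmapul.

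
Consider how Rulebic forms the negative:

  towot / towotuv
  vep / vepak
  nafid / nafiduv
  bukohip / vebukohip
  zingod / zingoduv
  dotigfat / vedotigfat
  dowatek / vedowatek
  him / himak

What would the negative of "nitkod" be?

nitkoduv

towot and dotigfat both end in -t yet inflect differently (towotuv, vedotigfat), so the final letter is not what conditions the rule; the number of vowels is.
"nitkod" has 2 vowels. The stems with 2 vowels (zingod → zingoduv, towot → towotuv, nafid → nafiduv) add -uv.
So nitkod → nitkoduv.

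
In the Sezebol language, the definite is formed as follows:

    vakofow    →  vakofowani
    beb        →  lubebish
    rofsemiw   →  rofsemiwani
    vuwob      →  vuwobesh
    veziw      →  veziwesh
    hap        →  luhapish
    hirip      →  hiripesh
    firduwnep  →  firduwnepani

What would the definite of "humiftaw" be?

humiftawani

beb and vuwob both end in -b yet inflect differently (lubebish, vuwobesh), so the final letter is not what conditions the rule; the number of vowels is.
"humiftaw" has 3 vowels. The stems with 3 vowels (rofsemiw → rofsemiwani, vakofow → vakofowani, firduwnep → firduwnepani) add -ani.
The other patterns: stems with 1 vowel add lu- … -ish around the stem; stems with 2 vowels add -esh.
So humiftaw → humiftawani.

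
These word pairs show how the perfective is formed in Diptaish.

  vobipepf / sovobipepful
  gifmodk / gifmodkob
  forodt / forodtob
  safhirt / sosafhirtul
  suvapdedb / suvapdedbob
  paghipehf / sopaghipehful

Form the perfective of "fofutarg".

sofofutargul

forodt and safhirt both end in -t yet inflect differently (forodtob, sosafhirtul), so the final letter is not what conditions the rule; the second-to-last letter is.
"fofutarg" has second-to-last letter 'r'. The one such stem in the data (safhirt → sosafhirtul) adds so- … -ul around the stem, so the same rule applies.
The other pattern: stems whose second-to-last letter is 'd' add -ob.
So fofutarg → sofofutargul.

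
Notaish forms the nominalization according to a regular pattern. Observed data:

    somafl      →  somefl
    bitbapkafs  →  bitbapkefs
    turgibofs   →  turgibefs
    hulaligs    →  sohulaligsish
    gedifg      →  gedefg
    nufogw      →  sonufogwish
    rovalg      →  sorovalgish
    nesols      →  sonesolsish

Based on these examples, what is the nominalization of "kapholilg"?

gedifg and rovalg both end in -g yet inflect differently (gedefg, sorovalgish), so the final letter is not what conditions the rule; the second-to-last letter is.
"kapholilg" has second-to-last letter 'l'. The stems whose second-to-last letter is 'l' (rovalg → sorovalgish, nesols → sonesolsish) add so- … -ish around the stem.
So kapholilg → sokapholilgish.

sokapholilgish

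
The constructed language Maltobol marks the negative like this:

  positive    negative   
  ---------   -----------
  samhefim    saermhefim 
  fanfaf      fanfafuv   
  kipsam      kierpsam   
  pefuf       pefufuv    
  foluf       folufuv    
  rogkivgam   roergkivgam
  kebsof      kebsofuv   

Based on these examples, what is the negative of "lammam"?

fanfaf and rogkivgam both have last vowel 'a' yet inflect differently (fanfafuv, roergkivgam), so the last vowel is not what conditions the rule; the final letter is.
"lammam" ends in -m. The stems ending in -m (rogkivgam → roergkivgam, kipsam → kierpsam, samhefim → saermhefim) insert -er- after the first vowel.
So lammam → laermmam.

laermmam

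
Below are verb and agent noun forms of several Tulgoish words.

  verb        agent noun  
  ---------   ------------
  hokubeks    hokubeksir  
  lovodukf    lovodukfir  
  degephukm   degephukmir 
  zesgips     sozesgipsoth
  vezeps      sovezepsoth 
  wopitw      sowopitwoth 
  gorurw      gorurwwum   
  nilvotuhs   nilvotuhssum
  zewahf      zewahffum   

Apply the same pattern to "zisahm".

zisahmmum

hokubeks and zesgips both end in -s yet inflect differently (hokubeksir, sozesgipsoth), so the final letter is not what conditions the rule; the second-to-last letter is.
"zisahm" has second-to-last letter 'h'. The stems whose second-to-last letter is 'h' (nilvotuhs → nilvotuhssum, zewahf → zewahffum) double the final consonant and add -um.
So zisahm → zisahmmum.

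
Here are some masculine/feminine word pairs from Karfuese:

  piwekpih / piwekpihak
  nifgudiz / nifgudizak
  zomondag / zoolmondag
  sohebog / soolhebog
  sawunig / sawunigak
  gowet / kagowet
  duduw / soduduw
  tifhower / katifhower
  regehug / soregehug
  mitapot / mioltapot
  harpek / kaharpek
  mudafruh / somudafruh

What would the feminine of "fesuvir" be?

fesuvirak

sawunig and sohebog both end in -g yet inflect differently (sawunigak, soolhebog), so the final letter is not what conditions the rule; the last vowel is.
"fesuvir" has last vowel 'i'. The stems whose last vowel is 'i' (piwekpih → piwekpihak, nifgudiz → nifgudizak, sawunig → sawunigak) add -ak.
The other patterns: stems whose last vowel is 'e' add the prefix ka-; stems whose last vowel is 'a' or 'o' insert -ol- after the first vowel; stems whose last vowel is 'u' add the prefix so-.
So fesuvir → fesuvirak.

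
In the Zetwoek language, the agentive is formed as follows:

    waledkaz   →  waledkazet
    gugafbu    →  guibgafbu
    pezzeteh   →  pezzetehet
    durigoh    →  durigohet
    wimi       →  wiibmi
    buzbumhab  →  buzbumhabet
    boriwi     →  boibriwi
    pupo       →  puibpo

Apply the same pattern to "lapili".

laibpili

durigoh and pupo both have last vowel 'o' yet inflect differently (durigohet, puibpo), so the last vowel is not what conditions the rule; whether the stem ends in a vowel or a consonant is.
"lapili" ends in a vowel. The stems ending in a vowel (wimi → wiibmi, gugafbu → guibgafbu, boriwi → boibriwi) insert -ib- after the first vowel.
So lapili → laibpili.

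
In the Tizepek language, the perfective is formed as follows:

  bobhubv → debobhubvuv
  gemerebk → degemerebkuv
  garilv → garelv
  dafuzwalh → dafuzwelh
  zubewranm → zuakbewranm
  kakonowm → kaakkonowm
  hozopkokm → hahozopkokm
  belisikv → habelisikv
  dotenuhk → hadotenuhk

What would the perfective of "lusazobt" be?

bobhubv and garilv both end in -v yet inflect differently (debobhubvuv, garelv), so the final letter is not what conditions the rule; the second-to-last letter is.
"lusazobt" has second-to-last letter 'b'. The stems whose second-to-last letter is 'b' (bobhubv → debobhubvuv, gemerebk → degemerebkuv) add de- … -uv around the stem.
So lusazobt → delusazobtuv.

delusazobtuv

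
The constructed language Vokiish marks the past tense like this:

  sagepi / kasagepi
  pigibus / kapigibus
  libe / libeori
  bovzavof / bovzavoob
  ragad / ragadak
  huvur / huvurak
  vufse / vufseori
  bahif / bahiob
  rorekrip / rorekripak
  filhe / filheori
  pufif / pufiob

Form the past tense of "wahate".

wahateori

sagepi and bahif both have last vowel 'i' yet inflect differently (kasagepi, bahiob), so the last vowel is not what conditions the rule; the final letter is.
"wahate" ends in -e. The stems ending in -e (libe → libeori, vufse → vufseori, filhe → filheori) add -ori.
So wahate → wahateori.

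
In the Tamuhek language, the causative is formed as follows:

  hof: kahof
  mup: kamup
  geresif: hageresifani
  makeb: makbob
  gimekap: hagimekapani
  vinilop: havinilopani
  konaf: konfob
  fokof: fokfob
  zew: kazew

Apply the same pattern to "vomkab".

vomkbob

hof and konaf both end in -f yet inflect differently (kahof, konfob), so the final letter is not what conditions the rule; the number of vowels is.
"vomkab" has 2 vowels. The stems with 2 vowels (makeb → makbob, konaf → konfob, fokof → fokfob) delete the last vowel and add -ob.
So vomkab → vomkbob.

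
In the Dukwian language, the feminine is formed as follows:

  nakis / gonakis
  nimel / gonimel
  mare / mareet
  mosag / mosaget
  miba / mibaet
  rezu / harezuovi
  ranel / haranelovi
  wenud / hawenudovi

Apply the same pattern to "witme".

nimel and ranel both end in -l yet inflect differently (gonimel, haranelovi), so the final letter is not what conditions the rule; the first letter is.
"witme" begins with w-. The one such stem in the data (wenud → hawenudovi) adds ha- … -ovi around the stem, so the same rule applies.
The other patterns: stems beginning with n- add the prefix go-; stems beginning with m- add -et.
So witme → hawitmeovi.

hawitmeovi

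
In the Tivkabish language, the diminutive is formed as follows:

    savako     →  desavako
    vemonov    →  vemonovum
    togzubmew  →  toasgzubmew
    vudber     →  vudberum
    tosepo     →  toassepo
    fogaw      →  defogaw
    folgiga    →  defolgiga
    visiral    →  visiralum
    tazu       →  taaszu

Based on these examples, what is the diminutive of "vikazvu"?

tosepo and savako both end in -o yet inflect differently (toassepo, desavako), so the final letter is not what conditions the rule; the first letter is.
"vikazvu" begins with v-. The stems beginning with v- (vudber → vudberum, vemonov → vemonovum, visiral → visiralum) add -um.
The other patterns: stems beginning with t- insert -as- after the first vowel; stems beginning with f- or s- add the prefix de-.
So vikazvu → vikazvuum.

vikazvuum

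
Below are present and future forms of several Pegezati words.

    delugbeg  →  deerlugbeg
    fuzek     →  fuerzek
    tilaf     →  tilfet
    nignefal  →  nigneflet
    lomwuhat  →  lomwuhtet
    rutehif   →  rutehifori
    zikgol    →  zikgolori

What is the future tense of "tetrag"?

tetrget

tilaf and rutehif both end in -f yet inflect differently (tilfet, rutehifori), so the final letter is not what conditions the rule; the last vowel is.
"tetrag" has last vowel 'a'. The stems whose last vowel is 'a' (tilaf → tilfet, nignefal → nigneflet, lomwuhat → lomwuhtet) delete the last vowel and add -et.
So tetrag → tetrget.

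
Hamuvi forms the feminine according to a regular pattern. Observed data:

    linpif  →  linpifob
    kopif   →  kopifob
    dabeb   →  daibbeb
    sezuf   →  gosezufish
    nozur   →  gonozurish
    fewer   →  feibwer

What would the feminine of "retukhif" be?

sezuf and kopif both end in -f yet inflect differently (gosezufish, kopifob), so the final letter is not what conditions the rule; the last vowel is.
"retukhif" has last vowel 'i'. The stems whose last vowel is 'i' (kopif → kopifob, linpif → linpifob) add -ob.
The other patterns: stems whose last vowel is 'u' add go- … -ish around the stem; stems whose last vowel is 'e' insert -ib- after the first vowel.
So retukhif → retukhifob.

retukhifob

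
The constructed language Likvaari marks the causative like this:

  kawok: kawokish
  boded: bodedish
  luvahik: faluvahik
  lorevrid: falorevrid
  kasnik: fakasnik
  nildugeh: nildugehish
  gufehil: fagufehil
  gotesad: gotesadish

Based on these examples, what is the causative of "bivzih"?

lorevrid and boded both end in -d yet inflect differently (falorevrid, bodedish), so the final letter is not what conditions the rule; the last vowel is.
"bivzih" has last vowel 'i'. The stems whose last vowel is 'i' (lorevrid → falorevrid, gufehil → fagufehil, luvahik → faluvahik) add the prefix fa-.
The other pattern: stems whose last vowel is 'a', 'e' or 'o' add -ish.
So bivzih → fabivzih.

fabivzih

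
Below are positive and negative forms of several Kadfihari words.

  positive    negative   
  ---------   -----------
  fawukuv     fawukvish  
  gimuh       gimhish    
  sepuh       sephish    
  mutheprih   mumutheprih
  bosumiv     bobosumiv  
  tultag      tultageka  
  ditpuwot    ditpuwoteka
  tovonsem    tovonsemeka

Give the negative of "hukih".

gimuh and mutheprih both end in -h yet inflect differently (gimhish, mumutheprih), so the final letter is not what conditions the rule; the last vowel is.
"hukih" has last vowel 'i'. The stems whose last vowel is 'i' (mutheprih → mumutheprih, bosumiv → bobosumiv) repeat the first consonant+vowel as a prefix.
So hukih → huhukih.

huhukih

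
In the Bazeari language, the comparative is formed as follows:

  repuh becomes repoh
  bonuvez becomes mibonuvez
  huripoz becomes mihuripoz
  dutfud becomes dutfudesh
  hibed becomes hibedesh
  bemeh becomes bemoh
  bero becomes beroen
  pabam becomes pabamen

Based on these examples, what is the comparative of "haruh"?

haroh

dutfud and repuh both have last vowel 'u' yet inflect differently (dutfudesh, repoh), so the last vowel is not what conditions the rule; the final letter is.
"haruh" ends in -h. The stems ending in -h (repuh → repoh, bemeh → bemoh) change the last vowel to 'o'.
The other patterns: stems ending in -d add -esh; stems ending in -z add the prefix mi-; stems ending in -m or -o add -en.
So haruh → haroh.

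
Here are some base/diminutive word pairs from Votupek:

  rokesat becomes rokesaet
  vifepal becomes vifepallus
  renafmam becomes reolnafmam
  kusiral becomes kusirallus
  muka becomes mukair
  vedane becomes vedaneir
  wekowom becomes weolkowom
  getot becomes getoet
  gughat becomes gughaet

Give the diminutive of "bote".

boteir

kusiral and renafmam both have last vowel 'a' yet inflect differently (kusirallus, reolnafmam), so the last vowel is not what conditions the rule; the final letter is.
"bote" ends in -e. The one such stem in the data (vedane → vedaneir) adds -ir, so the same rule applies.
The other patterns: stems ending in -l double the final consonant and add -us; stems ending in -m insert -ol- after the first vowel; stems ending in -t drop the final letter and add -et.
So bote → boteir.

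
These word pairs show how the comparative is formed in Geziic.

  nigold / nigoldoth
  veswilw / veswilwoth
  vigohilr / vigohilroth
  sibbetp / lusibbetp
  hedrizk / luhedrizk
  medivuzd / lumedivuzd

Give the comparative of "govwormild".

"govwormild" has second-to-last letter 'l'. The stems whose second-to-last letter is 'l' (nigold → nigoldoth, veswilw → veswilwoth, vigohilr → vigohilroth) add -oth.
The other pattern: stems whose second-to-last letter is 't' or 'z' add the prefix lu-.
So govwormild → govwormildoth.

govwormildoth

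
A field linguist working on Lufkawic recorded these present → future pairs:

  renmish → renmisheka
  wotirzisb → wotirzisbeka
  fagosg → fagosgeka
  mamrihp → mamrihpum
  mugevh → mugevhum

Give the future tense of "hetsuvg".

hetsuvgum

renmish and mugevh both end in -h yet inflect differently (renmisheka, mugevhum), so the final letter is not what conditions the rule; the second-to-last letter is.
"hetsuvg" has second-to-last letter 'v'. The one such stem in the data (mugevh → mugevhum) adds -um, so the same rule applies.
So hetsuvg → hetsuvgum.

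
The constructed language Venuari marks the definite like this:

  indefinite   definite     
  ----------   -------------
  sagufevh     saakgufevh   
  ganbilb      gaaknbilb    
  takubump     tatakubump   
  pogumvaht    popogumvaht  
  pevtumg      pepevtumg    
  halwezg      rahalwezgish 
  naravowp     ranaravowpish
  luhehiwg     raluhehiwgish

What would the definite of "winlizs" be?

rawinlizsish

pevtumg and halwezg both end in -g yet inflect differently (pepevtumg, rahalwezgish), so the final letter is not what conditions the rule; the second-to-last letter is.
"winlizs" has second-to-last letter 'z'. The one such stem in the data (halwezg → rahalwezgish) adds ra- … -ish around the stem, so the same rule applies.
So winlizs → rawinlizsish.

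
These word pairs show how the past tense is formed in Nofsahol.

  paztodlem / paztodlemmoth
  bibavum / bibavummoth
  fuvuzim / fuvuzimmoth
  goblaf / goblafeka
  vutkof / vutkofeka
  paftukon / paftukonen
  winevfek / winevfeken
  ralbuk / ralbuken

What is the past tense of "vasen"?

vasenen

vutkof and paftukon both have last vowel 'o' yet inflect differently (vutkofeka, paftukonen), so the last vowel is not what conditions the rule; the final letter is.
"vasen" ends in -n. The one such stem in the data (paftukon → paftukonen) adds -en, so the same rule applies.
So vasen → vasenen.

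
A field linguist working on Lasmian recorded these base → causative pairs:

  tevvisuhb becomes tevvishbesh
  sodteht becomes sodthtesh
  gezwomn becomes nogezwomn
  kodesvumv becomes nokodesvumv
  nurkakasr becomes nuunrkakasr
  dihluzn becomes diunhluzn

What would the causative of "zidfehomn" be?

nozidfehomn

gezwomn and dihluzn both end in -n yet inflect differently (nogezwomn, diunhluzn), so the final letter is not what conditions the rule; the second-to-last letter is.
"zidfehomn" has second-to-last letter 'm'. The stems whose second-to-last letter is 'm' (gezwomn → nogezwomn, kodesvumv → nokodesvumv) add the prefix no-.
The other patterns: stems whose second-to-last letter is 'h' delete the last vowel and add -esh; stems whose second-to-last letter is 's' or 'z' insert -un- after the first vowel.
So zidfehomn → nozidfehomn.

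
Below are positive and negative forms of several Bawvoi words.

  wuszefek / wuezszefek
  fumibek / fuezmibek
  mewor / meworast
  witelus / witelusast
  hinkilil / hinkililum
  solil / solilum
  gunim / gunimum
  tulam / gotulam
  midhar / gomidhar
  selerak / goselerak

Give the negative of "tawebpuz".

gunim and tulam both end in -m yet inflect differently (gunimum, gotulam), so the final letter is not what conditions the rule; the last vowel is.
"tawebpuz" has last vowel 'u'. The one such stem in the data (witelus → witelusast) adds -ast, so the same rule applies.
The other patterns: stems whose last vowel is 'e' insert -ez- after the first vowel; stems whose last vowel is 'i' add -um; stems whose last vowel is 'a' add the prefix go-.
So tawebpuz → tawebpuzast.

tawebpuzast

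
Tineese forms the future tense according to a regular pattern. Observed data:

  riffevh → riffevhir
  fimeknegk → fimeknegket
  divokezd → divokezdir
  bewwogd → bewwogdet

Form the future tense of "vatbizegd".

bewwogd and divokezd both end in -d yet inflect differently (bewwogdet, divokezdir), so the final letter is not what conditions the rule; the second-to-last letter is.
"vatbizegd" has second-to-last letter 'g'. The stems whose second-to-last letter is 'g' (bewwogd → bewwogdet, fimeknegk → fimeknegket) add -et.
The other pattern: stems whose second-to-last letter is 'v' or 'z' add -ir.
So vatbizegd → vatbizegdet.

vatbizegdet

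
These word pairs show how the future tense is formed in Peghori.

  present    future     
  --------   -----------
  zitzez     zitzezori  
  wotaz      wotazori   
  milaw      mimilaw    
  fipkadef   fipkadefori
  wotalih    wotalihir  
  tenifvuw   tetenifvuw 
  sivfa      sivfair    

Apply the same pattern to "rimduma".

rimdumair

wotaz and milaw both have last vowel 'a' yet inflect differently (wotazori, mimilaw), so the last vowel is not what conditions the rule; the final letter is.
"rimduma" ends in -a. The one such stem in the data (sivfa → sivfair) adds -ir, so the same rule applies.
So rimduma → rimdumair.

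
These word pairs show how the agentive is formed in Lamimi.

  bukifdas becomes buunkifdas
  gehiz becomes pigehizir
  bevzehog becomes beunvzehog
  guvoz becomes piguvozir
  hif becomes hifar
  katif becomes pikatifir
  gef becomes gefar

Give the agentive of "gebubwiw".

"gebubwiw" has 3 vowels. The stems with 3 vowels (bukifdas → buunkifdas, bevzehog → beunvzehog) insert -un- after the first vowel.
So gebubwiw → geunbubwiw.

geunbubwiw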